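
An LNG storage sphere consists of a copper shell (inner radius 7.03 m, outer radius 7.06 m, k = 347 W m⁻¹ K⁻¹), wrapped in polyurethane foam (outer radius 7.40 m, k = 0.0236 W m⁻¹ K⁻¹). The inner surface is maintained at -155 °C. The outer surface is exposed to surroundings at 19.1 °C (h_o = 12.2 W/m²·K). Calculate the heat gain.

Series thermal resistances, inner to outer:
  R_copper = (1/7.03 − 1/7.06)/(4πk) = 6.045×10^-4/(4π·347) = 1.386×10^-7 K/W
  R_polyurethane foam = (1/7.06 − 1/7.40)/(4πk) = 0.006508/(4π·0.0236) = 0.02194 K/W
  R_conv,out = 1/(4πr²h) = 1/(4π·7.40²·12.2) = 1.191×10^-4 K/W
ΣR = 1.386×10^-7 + 0.02194 + 1.191×10^-4 = 0.02206 K/W
Q = ΔT/ΣR = (-155 °C − 19.1 °C)/0.02206 = -7890 W
(Negative Q ⇒ heat flows inward; heat gain = 7890 W.)

Q = 7890 W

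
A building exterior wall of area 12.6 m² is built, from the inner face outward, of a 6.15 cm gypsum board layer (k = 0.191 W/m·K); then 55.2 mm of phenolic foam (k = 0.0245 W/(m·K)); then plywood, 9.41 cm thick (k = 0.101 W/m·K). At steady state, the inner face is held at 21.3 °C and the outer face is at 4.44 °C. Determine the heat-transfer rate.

Q = 60.6 W

Resistance network (inner→outer):
  R_gypsum board = L/(kA) = 0.0615/(0.191·12.6) = 0.02555 K/W
  R_phenolic foam = L/(kA) = 0.0552/(0.0245·12.6) = 0.1788 K/W
  R_plywood = L/(kA) = 0.0941/(0.101·12.6) = 0.07394 K/W
ΣR = 0.02555 + 0.1788 + 0.07394 = 0.2783 K/W
Q = ΔT/ΣR = (21.3 °C − 4.44 °C)/0.2783 = 60.6 W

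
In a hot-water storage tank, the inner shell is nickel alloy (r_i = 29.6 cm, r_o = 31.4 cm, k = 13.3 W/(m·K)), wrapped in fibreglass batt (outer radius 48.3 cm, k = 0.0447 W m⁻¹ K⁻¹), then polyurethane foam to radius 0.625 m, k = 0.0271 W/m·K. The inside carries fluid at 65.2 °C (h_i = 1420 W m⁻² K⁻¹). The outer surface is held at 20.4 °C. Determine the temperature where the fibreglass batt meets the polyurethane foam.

Series thermal resistances, inner to outer:
  R_conv,in = 1/(4πr²h) = 1/(4π·0.296²·1420) = 6.396×10^-4 K/W
  R_nickel alloy = (1/0.296 − 1/0.314)/(4πk) = 0.1937/(4π·13.3) = 0.001159 K/W
  R_fibreglass batt = (1/0.314 − 1/0.483)/(4πk) = 1.114/(4π·0.0447) = 1.984 K/W
  R_polyurethane foam = (1/0.483 − 1/0.625)/(4πk) = 0.4704/(4π·0.0271) = 1.381 K/W
ΣR = 6.396×10^-4 + 0.001159 + 1.984 + 1.381 = 3.367 K/W
Q = ΔT/ΣR = (65.2 °C − 20.4 °C)/3.367 = 13.31 W
From the inner boundary to the fibreglass batt/polyurethane foam interface, ΣR_partial = 1.986 K/W.
T_interface = T_in − Q·ΣR_partial = 65.2 °C − (13.31)(1.986) = 38.8 °C

T = 38.8 °C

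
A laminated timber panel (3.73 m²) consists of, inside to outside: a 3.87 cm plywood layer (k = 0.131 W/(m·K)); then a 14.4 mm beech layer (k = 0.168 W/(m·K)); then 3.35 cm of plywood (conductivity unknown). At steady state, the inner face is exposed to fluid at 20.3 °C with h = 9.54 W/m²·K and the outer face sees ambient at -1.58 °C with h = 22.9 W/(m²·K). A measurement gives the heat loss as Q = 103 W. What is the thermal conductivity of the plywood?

ΣR = ΔT/Q = |20.3 − -1.58|/103 = 0.2124 K/W
Known resistances:
  R_conv,in = 1/(hA) = 1/(9.54·3.73) = 0.02810 K/W
  R_plywood = L/(kA) = 0.0387/(0.131·3.73) = 0.07920 K/W
  R_beech = L/(kA) = 0.0144/(0.168·3.73) = 0.02298 K/W
  R_conv,out = 1/(hA) = 1/(22.9·3.73) = 0.01171 K/W
R_plywood = ΣR − ΣR_known = 0.2124 − 0.1420 = 0.07040 K/W
L/(kA) = 0.07040 ⇒ k = 0.0335/(0.07040·3.73) = 0.128 W/m·K

k = 0.128 W/m·K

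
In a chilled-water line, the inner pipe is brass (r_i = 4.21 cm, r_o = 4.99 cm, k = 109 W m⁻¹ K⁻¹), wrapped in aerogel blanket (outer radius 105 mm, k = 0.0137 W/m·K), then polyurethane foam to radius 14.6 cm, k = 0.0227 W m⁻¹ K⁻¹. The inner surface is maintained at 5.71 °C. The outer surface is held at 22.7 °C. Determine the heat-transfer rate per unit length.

Treat each layer as a resistance in series:
  R'_brass = ln(0.0499/0.0421)/(2πk) = 0.1700/(2π·109) = 2.482×10^-4 m·K/W
  R'_aerogel blanket = ln(0.105/0.0499)/(2πk) = 0.7439/(2π·0.0137) = 8.642 m·K/W
  R'_polyurethane foam = ln(0.146/0.105)/(2πk) = 0.3296/(2π·0.0227) = 2.311 m·K/W
ΣR = 2.482×10^-4 + 8.642 + 2.311 = 10.95 m·K/W
Q' = ΔT/ΣR = (5.71 °C − 22.7 °C)/10.95 = -1.55 W/m
(Negative Q' ⇒ heat flows inward; heat gain = 1.55 W/m.)

Q' = 1.55 W/m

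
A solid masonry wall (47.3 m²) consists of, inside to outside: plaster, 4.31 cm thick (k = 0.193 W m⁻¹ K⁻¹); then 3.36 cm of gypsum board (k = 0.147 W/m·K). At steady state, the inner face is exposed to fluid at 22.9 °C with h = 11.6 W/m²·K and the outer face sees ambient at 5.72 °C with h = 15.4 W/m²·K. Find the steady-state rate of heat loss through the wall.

Q = 1350 W

Series thermal resistances, inner to outer:
  R_conv,in = 1/(hA) = 1/(11.6·47.3) = 0.001823 K/W
  R_plaster = L/(kA) = 0.0431/(0.193·47.3) = 0.004721 K/W
  R_gypsum board = L/(kA) = 0.0336/(0.147·47.3) = 0.004832 K/W
  R_conv,out = 1/(hA) = 1/(15.4·47.3) = 0.001373 K/W
ΣR = 0.001823 + 0.004721 + 0.004832 + 0.001373 = 0.01275 K/W
Q = ΔT/ΣR = (22.9 °C − 5.72 °C)/0.01275 = 1350 W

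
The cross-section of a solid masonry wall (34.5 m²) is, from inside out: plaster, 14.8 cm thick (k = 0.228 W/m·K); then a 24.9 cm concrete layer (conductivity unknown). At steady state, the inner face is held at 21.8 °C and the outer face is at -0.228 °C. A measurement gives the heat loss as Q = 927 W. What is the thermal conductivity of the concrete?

k = 1.46 W/m·K

ΣR = ΔT/Q = |21.8 − -0.228|/927 = 0.02376 K/W
Known resistances:
  R_plaster = L/(kA) = 0.148/(0.228·34.5) = 0.01882 K/W
R_concrete = ΣR − ΣR_known = 0.02376 − 0.01882 = 0.004940 K/W
L/(kA) = 0.004940 ⇒ k = 0.249/(0.004940·34.5) = 1.46 W/m·K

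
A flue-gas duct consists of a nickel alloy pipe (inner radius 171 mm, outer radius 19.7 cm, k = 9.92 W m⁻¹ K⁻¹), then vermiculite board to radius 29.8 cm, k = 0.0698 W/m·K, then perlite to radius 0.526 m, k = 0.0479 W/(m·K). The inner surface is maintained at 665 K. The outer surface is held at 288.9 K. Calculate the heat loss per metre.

Q' = 133 W/m

Series thermal resistances, inner to outer:
  R'_nickel alloy = ln(0.197/0.171)/(2πk) = 0.1415/(2π·9.92) = 0.002271 m·K/W
  R'_vermiculite board = ln(0.298/0.197)/(2πk) = 0.4139/(2π·0.0698) = 0.9437 m·K/W
  R'_perlite = ln(0.526/0.298)/(2πk) = 0.5682/(2π·0.0479) = 1.888 m·K/W
ΣR = 0.002271 + 0.9437 + 1.888 = 2.834 m·K/W
Q' = ΔT/ΣR = (665 K − 288.9 K)/2.834 = 133 W/m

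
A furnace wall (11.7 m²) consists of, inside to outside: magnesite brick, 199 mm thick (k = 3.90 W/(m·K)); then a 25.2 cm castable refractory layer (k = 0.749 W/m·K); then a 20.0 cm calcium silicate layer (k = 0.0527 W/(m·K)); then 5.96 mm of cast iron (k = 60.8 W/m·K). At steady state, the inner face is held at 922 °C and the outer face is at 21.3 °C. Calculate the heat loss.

Q = 2520 W

Treat each layer as a resistance in series:
  R_magnesite brick = L/(kA) = 0.199/(3.90·11.7) = 0.004361 K/W
  R_castable refractory = L/(kA) = 0.252/(0.749·11.7) = 0.02876 K/W
  R_calcium silicate = L/(kA) = 0.200/(0.0527·11.7) = 0.3244 K/W
  R_cast iron = L/(kA) = 0.00596/(60.8·11.7) = 8.378×10^-6 K/W
ΣR = 0.004361 + 0.02876 + 0.3244 + 8.378×10^-6 = 0.3575 K/W
Q = ΔT/ΣR = (922 °C − 21.3 °C)/0.3575 = 2520 W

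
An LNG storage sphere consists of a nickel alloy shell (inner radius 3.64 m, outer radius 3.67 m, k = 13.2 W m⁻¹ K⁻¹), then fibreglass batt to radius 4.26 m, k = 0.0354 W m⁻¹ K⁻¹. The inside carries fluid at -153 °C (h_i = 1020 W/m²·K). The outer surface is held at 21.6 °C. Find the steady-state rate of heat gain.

Treat each layer as a resistance in series:
  R_conv,in = 1/(4πr²h) = 1/(4π·3.64²·1020) = 5.888×10^-6 K/W
  R_nickel alloy = (1/3.64 − 1/3.67)/(4πk) = 0.002246/(4π·13.2) = 1.354×10^-5 K/W
  R_fibreglass batt = (1/3.67 − 1/4.26)/(4πk) = 0.03774/(4π·0.0354) = 0.08483 K/W
ΣR = 5.888×10^-6 + 1.354×10^-5 + 0.08483 = 0.08485 K/W
Q = ΔT/ΣR = (-153 °C − 21.6 °C)/0.08485 = -2060 W
(Negative Q ⇒ heat flows inward; heat gain = 2060 W.)

Q = 2.06 kW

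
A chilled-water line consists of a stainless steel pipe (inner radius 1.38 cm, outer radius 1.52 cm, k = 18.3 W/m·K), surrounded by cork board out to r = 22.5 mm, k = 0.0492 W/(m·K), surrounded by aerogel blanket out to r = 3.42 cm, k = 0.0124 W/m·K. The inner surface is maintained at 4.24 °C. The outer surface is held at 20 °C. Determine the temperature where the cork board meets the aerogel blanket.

Series thermal resistances, inner to outer:
  R'_stainless steel = ln(0.0152/0.0138)/(2πk) = 0.09663/(2π·18.3) = 8.404×10^-4 m·K/W
  R'_cork board = ln(0.0225/0.0152)/(2πk) = 0.3922/(2π·0.0492) = 1.269 m·K/W
  R'_aerogel blanket = ln(0.0342/0.0225)/(2πk) = 0.4187/(2π·0.0124) = 5.374 m·K/W
ΣR = 8.404×10^-4 + 1.269 + 5.374 = 6.644 m·K/W
Q' = ΔT/ΣR = (4.24 °C − 20 °C)/6.644 = -2.372 W/m
From the inner boundary to the cork board/aerogel blanket interface, ΣR_partial = 1.270 m·K/W.
T_interface = T_in − Q'·ΣR_partial = 4.24 °C − (-2.372)(1.270) = 7.25 °C

T = 7.25 °C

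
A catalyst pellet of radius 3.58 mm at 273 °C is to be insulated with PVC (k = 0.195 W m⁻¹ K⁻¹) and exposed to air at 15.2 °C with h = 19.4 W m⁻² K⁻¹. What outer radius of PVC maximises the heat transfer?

For a sphere, r_cr = 2k_ins/h = 2·0.195/19.4 = 0.0201 m = 2.01 cm

r_cr = 2.01 cm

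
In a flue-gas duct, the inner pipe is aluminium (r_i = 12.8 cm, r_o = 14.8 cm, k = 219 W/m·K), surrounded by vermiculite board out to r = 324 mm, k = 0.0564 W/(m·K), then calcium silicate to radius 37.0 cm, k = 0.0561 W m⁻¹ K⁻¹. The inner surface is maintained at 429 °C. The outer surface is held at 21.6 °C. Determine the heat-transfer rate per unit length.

Q' = 157 W/m

Resistance network (inner→outer):
  R'_aluminium = ln(0.148/0.128)/(2πk) = 0.1452/(2π·219) = 1.055×10^-4 m·K/W
  R'_vermiculite board = ln(0.324/0.148)/(2πk) = 0.7835/(2π·0.0564) = 2.211 m·K/W
  R'_calcium silicate = ln(0.370/0.324)/(2πk) = 0.1328/(2π·0.0561) = 0.3766 m·K/W
ΣR = 1.055×10^-4 + 2.211 + 0.3766 = 2.588 m·K/W
Q' = ΔT/ΣR = (429 °C − 21.6 °C)/2.588 = 157 W/m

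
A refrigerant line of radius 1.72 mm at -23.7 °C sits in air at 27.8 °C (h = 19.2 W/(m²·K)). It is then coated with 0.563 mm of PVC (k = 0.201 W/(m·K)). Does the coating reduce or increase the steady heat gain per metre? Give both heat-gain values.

increases: 10.7 → 13.4 W/m

Critical radius for a cylinder: r_cr = k/h = 0.0105 m = 1.05 cm.
Outer radius after coating: r₂ = 0.00172 + 5.63×10^-4 = 0.002283 m.
Since r₁ < r_cr and r₂ ≤ r_cr, the coating moves toward the maximum at r_cr — heat gain rises.
Bare: R = 1/(2πr₁h) = 4.819 m·K/W; Q = 51.5/4.819 = 10.7 W/m.
Coated: R = R_cond + R_conv = 3.855 m·K/W; Q = 51.5/3.855 = 13.4 W/m.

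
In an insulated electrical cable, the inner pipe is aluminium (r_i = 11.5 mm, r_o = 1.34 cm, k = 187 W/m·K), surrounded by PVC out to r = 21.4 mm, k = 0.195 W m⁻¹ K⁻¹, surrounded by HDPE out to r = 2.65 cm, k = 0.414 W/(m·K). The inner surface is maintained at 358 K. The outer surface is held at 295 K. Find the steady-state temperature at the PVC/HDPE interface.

Resistance network (inner→outer):
  R'_aluminium = ln(0.0134/0.0115)/(2πk) = 0.1529/(2π·187) = 1.301×10^-4 m·K/W
  R'_PVC = ln(0.0214/0.0134)/(2πk) = 0.4681/(2π·0.195) = 0.3821 m·K/W
  R'_HDPE = ln(0.0265/0.0214)/(2πk) = 0.2138/(2π·0.414) = 0.08217 m·K/W
ΣR = 1.301×10^-4 + 0.3821 + 0.08217 = 0.4644 m·K/W
Q' = ΔT/ΣR = (358 K − 295 K)/0.4644 = 135.7 W/m
From the inner boundary to the PVC/HDPE interface, ΣR_partial = 0.3822 m·K/W.
T_interface = T_in − Q'·ΣR_partial = 358 K − (135.7)(0.3822) = 306.1 K

T = 306.1 K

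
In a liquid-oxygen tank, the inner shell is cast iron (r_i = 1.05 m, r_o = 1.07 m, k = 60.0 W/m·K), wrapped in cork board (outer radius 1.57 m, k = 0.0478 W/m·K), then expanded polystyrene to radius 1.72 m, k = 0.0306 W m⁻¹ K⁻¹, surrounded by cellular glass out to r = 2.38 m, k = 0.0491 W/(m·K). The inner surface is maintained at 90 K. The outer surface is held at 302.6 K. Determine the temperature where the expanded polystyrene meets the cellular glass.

T = 241.0 K

Series thermal resistances, inner to outer:
  R_cast iron = (1/1.05 − 1/1.07)/(4πk) = 0.01780/(4π·60.0) = 2.361×10^-5 K/W
  R_cork board = (1/1.07 − 1/1.57)/(4πk) = 0.2976/(4π·0.0478) = 0.4955 K/W
  R_expanded polystyrene = (1/1.57 − 1/1.72)/(4πk) = 0.05555/(4π·0.0306) = 0.1445 K/W
  R_cellular glass = (1/1.72 − 1/2.38)/(4πk) = 0.1612/(4π·0.0491) = 0.2613 K/W
ΣR = 2.361×10^-5 + 0.4955 + 0.1445 + 0.2613 = 0.9013 K/W
Q = ΔT/ΣR = (90 K − 302.6 K)/0.9013 = -235.9 W
From the inner boundary to the expanded polystyrene/cellular glass interface, ΣR_partial = 0.6400 K/W.
T_interface = T_in − Q·ΣR_partial = 90 K − (-235.9)(0.6400) = 241.0 K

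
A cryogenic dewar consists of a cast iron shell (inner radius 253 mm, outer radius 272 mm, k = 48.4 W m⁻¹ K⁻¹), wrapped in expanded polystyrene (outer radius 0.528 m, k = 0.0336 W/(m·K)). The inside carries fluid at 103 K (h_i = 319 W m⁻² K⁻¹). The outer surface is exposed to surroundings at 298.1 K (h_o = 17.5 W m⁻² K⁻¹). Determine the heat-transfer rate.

Treat each layer as a resistance in series:
  R_conv,in = 1/(4πr²h) = 1/(4π·0.253²·319) = 0.003897 K/W
  R_cast iron = (1/0.253 − 1/0.272)/(4πk) = 0.2761/(4π·48.4) = 4.540×10^-4 K/W
  R_expanded polystyrene = (1/0.272 − 1/0.528)/(4πk) = 1.783/(4π·0.0336) = 4.222 K/W
  R_conv,out = 1/(4πr²h) = 1/(4π·0.528²·17.5) = 0.01631 K/W
ΣR = 0.003897 + 4.540×10^-4 + 4.222 + 0.01631 = 4.243 K/W
Q = ΔT/ΣR = (103 K − 298.1 K)/4.243 = -46.0 W
(Negative Q ⇒ heat flows inward; heat gain = 46.0 W.)

Q = 46.0 W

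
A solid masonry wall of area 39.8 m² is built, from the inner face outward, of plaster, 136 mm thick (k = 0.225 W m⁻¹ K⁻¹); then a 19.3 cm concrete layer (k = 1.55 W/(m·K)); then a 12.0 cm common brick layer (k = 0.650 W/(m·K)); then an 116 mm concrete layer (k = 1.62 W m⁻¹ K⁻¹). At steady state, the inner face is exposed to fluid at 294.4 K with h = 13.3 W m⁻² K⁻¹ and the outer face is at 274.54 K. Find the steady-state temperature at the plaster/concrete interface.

T = 281.67 K

Treat each layer as a resistance in series:
  R_conv,in = 1/(hA) = 1/(13.3·39.8) = 0.001889 K/W
  R_plaster = L/(kA) = 0.136/(0.225·39.8) = 0.01519 K/W
  R_concrete = L/(kA) = 0.193/(1.55·39.8) = 0.003129 K/W
  R_common brick = L/(kA) = 0.120/(0.650·39.8) = 0.004639 K/W
  R_concrete = L/(kA) = 0.116/(1.62·39.8) = 0.001799 K/W
ΣR = 0.001889 + 0.01519 + 0.003129 + 0.004639 + 0.001799 = 0.02665 K/W
Q = ΔT/ΣR = (294.4 K − 274.54 K)/0.02665 = 745.2 W
From the inner boundary to the plaster/concrete interface, ΣR_partial = 0.01708 K/W.
T_interface = T_in − Q·ΣR_partial = 294.4 K − (745.2)(0.01708) = 281.67 K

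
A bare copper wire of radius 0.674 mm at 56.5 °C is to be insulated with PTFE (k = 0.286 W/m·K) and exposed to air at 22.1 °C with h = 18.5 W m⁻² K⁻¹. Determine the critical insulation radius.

For a cylinder, r_cr = k_ins/h = 0.286/18.5 = 0.0155 m = 1.55 cm

r_cr = 1.55 cm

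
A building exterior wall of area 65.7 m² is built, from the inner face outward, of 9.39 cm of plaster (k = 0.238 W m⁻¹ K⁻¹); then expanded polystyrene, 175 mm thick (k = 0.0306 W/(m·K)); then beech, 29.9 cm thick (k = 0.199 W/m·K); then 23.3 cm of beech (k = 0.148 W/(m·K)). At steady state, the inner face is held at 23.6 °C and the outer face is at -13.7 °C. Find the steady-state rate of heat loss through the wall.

Q = 267 W

Treat each layer as a resistance in series:
  R_plaster = L/(kA) = 0.0939/(0.238·65.7) = 0.006005 K/W
  R_expanded polystyrene = L/(kA) = 0.175/(0.0306·65.7) = 0.08705 K/W
  R_beech = L/(kA) = 0.299/(0.199·65.7) = 0.02287 K/W
  R_beech = L/(kA) = 0.233/(0.148·65.7) = 0.02396 K/W
ΣR = 0.006005 + 0.08705 + 0.02287 + 0.02396 = 0.1399 K/W
Q = ΔT/ΣR = (23.6 °C − -13.7 °C)/0.1399 = 267 W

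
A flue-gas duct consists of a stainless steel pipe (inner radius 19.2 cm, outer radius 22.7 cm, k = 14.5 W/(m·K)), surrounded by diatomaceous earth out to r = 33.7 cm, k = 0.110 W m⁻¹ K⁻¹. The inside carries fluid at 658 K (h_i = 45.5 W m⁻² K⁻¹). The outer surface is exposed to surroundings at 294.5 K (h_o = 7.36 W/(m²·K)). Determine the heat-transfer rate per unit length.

Treat each layer as a resistance in series:
  R'_conv,in = 1/(2πr h) = 1/(2π·0.192·45.5) = 0.01822 m·K/W
  R'_stainless steel = ln(0.227/0.192)/(2πk) = 0.1675/(2π·14.5) = 0.001838 m·K/W
  R'_diatomaceous earth = ln(0.337/0.227)/(2πk) = 0.3951/(2π·0.110) = 0.5717 m·K/W
  R'_conv,out = 1/(2πr h) = 1/(2π·0.337·7.36) = 0.06417 m·K/W
ΣR = 0.01822 + 0.001838 + 0.5717 + 0.06417 = 0.6559 m·K/W
Q' = ΔT/ΣR = (658 K − 294.5 K)/0.6559 = 554 W/m

Q' = 554 W/m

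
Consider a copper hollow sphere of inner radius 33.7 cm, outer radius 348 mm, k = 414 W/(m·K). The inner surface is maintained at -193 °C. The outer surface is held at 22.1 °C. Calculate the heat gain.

Q = 4πk·ΔT/(1/r₁ − 1/r₂) = 4π × 414 × 215.1 / (1/0.337 − 1/0.348) = 1.19×10^7 W

Q = 1.19×10^7 W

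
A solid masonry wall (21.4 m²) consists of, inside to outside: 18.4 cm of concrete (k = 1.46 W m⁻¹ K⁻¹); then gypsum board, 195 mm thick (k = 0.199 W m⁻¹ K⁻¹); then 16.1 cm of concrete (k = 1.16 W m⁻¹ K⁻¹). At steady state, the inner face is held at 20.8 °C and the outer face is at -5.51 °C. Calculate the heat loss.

Q = 452 W

Treat each layer as a resistance in series:
  R_concrete = L/(kA) = 0.184/(1.46·21.4) = 0.005889 K/W
  R_gypsum board = L/(kA) = 0.195/(0.199·21.4) = 0.04579 K/W
  R_concrete = L/(kA) = 0.161/(1.16·21.4) = 0.006486 K/W
ΣR = 0.005889 + 0.04579 + 0.006486 = 0.05816 K/W
Q = ΔT/ΣR = (20.8 °C − -5.51 °C)/0.05816 = 452 W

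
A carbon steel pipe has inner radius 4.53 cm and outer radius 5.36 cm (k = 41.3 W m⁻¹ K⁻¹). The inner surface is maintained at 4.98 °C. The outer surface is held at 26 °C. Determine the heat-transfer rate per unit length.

Q' = 32400 W/m

Q' = 2πk·ΔT/ln(r₂/r₁) = 2π × 41.3 × 21.02 / ln(0.0536/0.0453) = 32400 W/m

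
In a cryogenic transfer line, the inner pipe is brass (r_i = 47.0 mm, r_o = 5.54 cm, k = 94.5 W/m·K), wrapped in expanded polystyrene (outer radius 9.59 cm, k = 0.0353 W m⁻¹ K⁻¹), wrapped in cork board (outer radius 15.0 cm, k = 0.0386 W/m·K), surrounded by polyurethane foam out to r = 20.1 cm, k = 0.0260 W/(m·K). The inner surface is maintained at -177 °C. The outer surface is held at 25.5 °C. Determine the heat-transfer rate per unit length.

Q' = 33.1 W/m

Resistance network (inner→outer):
  R'_brass = ln(0.0554/0.0470)/(2πk) = 0.1644/(2π·94.5) = 2.769×10^-4 m·K/W
  R'_expanded polystyrene = ln(0.0959/0.0554)/(2πk) = 0.5487/(2π·0.0353) = 2.474 m·K/W
  R'_cork board = ln(0.150/0.0959)/(2πk) = 0.4473/(2π·0.0386) = 1.844 m·K/W
  R'_polyurethane foam = ln(0.201/0.150)/(2πk) = 0.2927/(2π·0.0260) = 1.792 m·K/W
ΣR = 2.769×10^-4 + 2.474 + 1.844 + 1.792 = 6.110 m·K/W
Q' = ΔT/ΣR = (-177 °C − 25.5 °C)/6.110 = -33.1 W/m
(Negative Q' ⇒ heat flows inward; heat gain = 33.1 W/m.)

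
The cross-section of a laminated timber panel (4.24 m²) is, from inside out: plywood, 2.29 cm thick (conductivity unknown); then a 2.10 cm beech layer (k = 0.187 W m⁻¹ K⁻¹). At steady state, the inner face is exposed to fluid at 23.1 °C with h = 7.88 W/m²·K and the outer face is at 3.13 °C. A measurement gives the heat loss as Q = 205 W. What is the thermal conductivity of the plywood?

k = 0.132 W/m·K

ΣR = ΔT/Q = |23.1 − 3.13|/205 = 0.09741 K/W
Known resistances:
  R_conv,in = 1/(hA) = 1/(7.88·4.24) = 0.02993 K/W
  R_beech = L/(kA) = 0.0210/(0.187·4.24) = 0.02649 K/W
R_plywood = ΣR − ΣR_known = 0.09741 − 0.05642 = 0.04099 K/W
L/(kA) = 0.04099 ⇒ k = 0.0229/(0.04099·4.24) = 0.132 W/m·K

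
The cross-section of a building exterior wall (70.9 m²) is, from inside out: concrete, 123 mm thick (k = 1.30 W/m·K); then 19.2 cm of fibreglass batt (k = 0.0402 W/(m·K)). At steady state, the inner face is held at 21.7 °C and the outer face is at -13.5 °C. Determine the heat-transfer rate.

Resistance network (inner→outer):
  R_concrete = L/(kA) = 0.123/(1.30·70.9) = 0.001334 K/W
  R_fibreglass batt = L/(kA) = 0.192/(0.0402·70.9) = 0.06736 K/W
ΣR = 0.001334 + 0.06736 = 0.06869 K/W
Q = ΔT/ΣR = (21.7 °C − -13.5 °C)/0.06869 = 512 W

Q = 512 W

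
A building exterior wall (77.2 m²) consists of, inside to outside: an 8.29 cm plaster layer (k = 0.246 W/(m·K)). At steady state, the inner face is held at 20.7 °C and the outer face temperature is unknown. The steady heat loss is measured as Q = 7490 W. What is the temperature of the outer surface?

Sum the resistances:
  R_plaster = L/(kA) = 0.0829/(0.246·77.2) = 0.004365 K/W
ΣR = 0.004365 K/W
ΔT = Q·ΣR = 7490 × 0.004365 = 32.69 K
Heat flows outward, so T_out = T_in − ΔT = 20.7 − 32.69 = -12.0 °C

T_out = -12.0 °C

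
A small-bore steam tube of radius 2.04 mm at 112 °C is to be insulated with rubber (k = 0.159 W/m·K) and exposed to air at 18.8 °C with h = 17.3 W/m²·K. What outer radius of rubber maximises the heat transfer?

r_cr = 0.919 cm

For a cylinder, r_cr = k_ins/h = 0.159/17.3 = 0.00919 m = 0.919 cm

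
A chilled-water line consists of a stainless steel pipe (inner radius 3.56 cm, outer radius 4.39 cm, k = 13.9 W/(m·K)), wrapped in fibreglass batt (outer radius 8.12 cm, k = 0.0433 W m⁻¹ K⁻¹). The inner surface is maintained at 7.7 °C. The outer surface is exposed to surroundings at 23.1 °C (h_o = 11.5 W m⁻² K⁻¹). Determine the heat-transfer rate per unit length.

Q' = 6.33 W/m

Series thermal resistances, inner to outer:
  R'_stainless steel = ln(0.0439/0.0356)/(2πk) = 0.2096/(2π·13.9) = 0.002400 m·K/W
  R'_fibreglass batt = ln(0.0812/0.0439)/(2πk) = 0.6150/(2π·0.0433) = 2.261 m·K/W
  R'_conv,out = 1/(2πr h) = 1/(2π·0.0812·11.5) = 0.1704 m·K/W
ΣR = 0.002400 + 2.261 + 0.1704 = 2.434 m·K/W
Q' = ΔT/ΣR = (7.7 °C − 23.1 °C)/2.434 = -6.33 W/m
(Negative Q' ⇒ heat flows inward; heat gain = 6.33 W/m.)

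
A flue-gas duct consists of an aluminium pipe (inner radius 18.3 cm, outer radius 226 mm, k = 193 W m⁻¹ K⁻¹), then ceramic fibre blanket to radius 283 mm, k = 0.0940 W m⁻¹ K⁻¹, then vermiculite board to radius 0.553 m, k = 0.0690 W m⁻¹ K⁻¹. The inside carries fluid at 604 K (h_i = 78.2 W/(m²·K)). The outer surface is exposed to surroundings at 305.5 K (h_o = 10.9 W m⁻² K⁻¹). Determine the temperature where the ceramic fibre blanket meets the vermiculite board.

T = 544 K

Resistance network (inner→outer):
  R'_conv,in = 1/(2πr h) = 1/(2π·0.183·78.2) = 0.01112 m·K/W
  R'_aluminium = ln(0.226/0.183)/(2πk) = 0.2110/(2π·193) = 1.740×10^-4 m·K/W
  R'_ceramic fibre blanket = ln(0.283/0.226)/(2πk) = 0.2249/(2π·0.0940) = 0.3808 m·K/W
  R'_vermiculite board = ln(0.553/0.283)/(2πk) = 0.6699/(2π·0.0690) = 1.545 m·K/W
  R'_conv,out = 1/(2πr h) = 1/(2π·0.553·10.9) = 0.02640 m·K/W
ΣR = 0.01112 + 1.740×10^-4 + 0.3808 + 1.545 + 0.02640 = 1.963 m·K/W
Q' = ΔT/ΣR = (604 K − 305.5 K)/1.963 = 152.1 W/m
From the inner boundary to the ceramic fibre blanket/vermiculite board interface, ΣR_partial = 0.3921 m·K/W.
T_interface = T_in − Q'·ΣR_partial = 604 K − (152.1)(0.3921) = 544 K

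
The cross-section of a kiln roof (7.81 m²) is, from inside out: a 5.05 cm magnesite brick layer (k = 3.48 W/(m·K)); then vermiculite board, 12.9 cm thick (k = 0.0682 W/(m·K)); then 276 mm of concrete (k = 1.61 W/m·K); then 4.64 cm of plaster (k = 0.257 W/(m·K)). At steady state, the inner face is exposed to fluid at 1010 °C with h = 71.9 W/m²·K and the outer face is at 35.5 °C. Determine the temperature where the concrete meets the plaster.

Series thermal resistances, inner to outer:
  R_conv,in = 1/(hA) = 1/(71.9·7.81) = 0.001781 K/W
  R_magnesite brick = L/(kA) = 0.0505/(3.48·7.81) = 0.001858 K/W
  R_vermiculite board = L/(kA) = 0.129/(0.0682·7.81) = 0.2422 K/W
  R_concrete = L/(kA) = 0.276/(1.61·7.81) = 0.02195 K/W
  R_plaster = L/(kA) = 0.0464/(0.257·7.81) = 0.02312 K/W
ΣR = 0.001781 + 0.001858 + 0.2422 + 0.02195 + 0.02312 = 0.2909 K/W
Q = ΔT/ΣR = (1010 °C − 35.5 °C)/0.2909 = 3350 W
From the inner boundary to the concrete/plaster interface, ΣR_partial = 0.2678 K/W.
T_interface = T_in − Q·ΣR_partial = 1010 °C − (3350)(0.2678) = 113 °C

T = 113 °C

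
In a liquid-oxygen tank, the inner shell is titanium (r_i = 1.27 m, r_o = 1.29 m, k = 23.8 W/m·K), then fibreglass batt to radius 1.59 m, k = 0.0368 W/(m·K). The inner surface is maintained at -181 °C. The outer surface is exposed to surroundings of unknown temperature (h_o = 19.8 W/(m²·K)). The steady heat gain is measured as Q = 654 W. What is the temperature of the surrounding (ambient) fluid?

T_out = 26.9 °C

Series resistances:
  R_titanium = (1/1.27 − 1/1.29)/(4πk) = 0.01221/(4π·23.8) = 4.082×10^-5 K/W
  R_fibreglass batt = (1/1.29 − 1/1.59)/(4πk) = 0.1463/(4π·0.0368) = 0.3163 K/W
  R_conv,out = 1/(4πr²h) = 1/(4π·1.59²·19.8) = 0.001590 K/W
ΣR = 0.3179 K/W
ΔT = Q·ΣR = 654 × 0.3179 = 207.9 K
Heat flows inward, so T_out = T_in + ΔT = -181 + 207.9 = 26.9 °C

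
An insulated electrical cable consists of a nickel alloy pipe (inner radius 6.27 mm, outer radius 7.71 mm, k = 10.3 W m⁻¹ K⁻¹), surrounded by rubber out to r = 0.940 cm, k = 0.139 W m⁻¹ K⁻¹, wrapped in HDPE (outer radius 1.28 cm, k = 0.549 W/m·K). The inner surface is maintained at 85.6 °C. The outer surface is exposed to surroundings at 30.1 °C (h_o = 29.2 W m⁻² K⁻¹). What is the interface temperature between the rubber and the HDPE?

Treat each layer as a resistance in series:
  R'_nickel alloy = ln(0.00771/0.00627)/(2πk) = 0.2067/(2π·10.3) = 0.003195 m·K/W
  R'_rubber = ln(0.00940/0.00771)/(2πk) = 0.1982/(2π·0.139) = 0.2269 m·K/W
  R'_HDPE = ln(0.0128/0.00940)/(2πk) = 0.3087/(2π·0.549) = 0.08950 m·K/W
  R'_conv,out = 1/(2πr h) = 1/(2π·0.0128·29.2) = 0.4258 m·K/W
ΣR = 0.003195 + 0.2269 + 0.08950 + 0.4258 = 0.7454 m·K/W
Q' = ΔT/ΣR = (85.6 °C − 30.1 °C)/0.7454 = 74.46 W/m
From the inner boundary to the rubber/HDPE interface, ΣR_partial = 0.2301 m·K/W.
T_interface = T_in − Q'·ΣR_partial = 85.6 °C − (74.46)(0.2301) = 68.5 °C

T = 68.5 °C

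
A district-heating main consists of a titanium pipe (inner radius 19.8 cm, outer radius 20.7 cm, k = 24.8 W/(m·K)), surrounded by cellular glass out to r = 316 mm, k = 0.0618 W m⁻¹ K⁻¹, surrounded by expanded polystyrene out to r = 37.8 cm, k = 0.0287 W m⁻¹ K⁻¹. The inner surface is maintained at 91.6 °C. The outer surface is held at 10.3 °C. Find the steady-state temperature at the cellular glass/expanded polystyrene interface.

Treat each layer as a resistance in series:
  R'_titanium = ln(0.207/0.198)/(2πk) = 0.04445/(2π·24.8) = 2.853×10^-4 m·K/W
  R'_cellular glass = ln(0.316/0.207)/(2πk) = 0.4230/(2π·0.0618) = 1.089 m·K/W
  R'_expanded polystyrene = ln(0.378/0.316)/(2πk) = 0.1792/(2π·0.0287) = 0.9935 m·K/W
ΣR = 2.853×10^-4 + 1.089 + 0.9935 = 2.083 m·K/W
Q' = ΔT/ΣR = (91.6 °C − 10.3 °C)/2.083 = 39.03 W/m
From the inner boundary to the cellular glass/expanded polystyrene interface, ΣR_partial = 1.089 m·K/W.
T_interface = T_in − Q'·ΣR_partial = 91.6 °C − (39.03)(1.089) = 49.1 °C

T = 49.1 °C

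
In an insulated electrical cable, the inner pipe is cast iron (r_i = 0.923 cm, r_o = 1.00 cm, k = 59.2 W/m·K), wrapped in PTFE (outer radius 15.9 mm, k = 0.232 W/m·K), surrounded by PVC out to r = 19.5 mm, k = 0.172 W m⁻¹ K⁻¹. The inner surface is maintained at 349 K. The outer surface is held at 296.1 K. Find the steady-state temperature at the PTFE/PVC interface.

Resistance network (inner→outer):
  R'_cast iron = ln(0.0100/0.00923)/(2πk) = 0.08013/(2π·59.2) = 2.154×10^-4 m·K/W
  R'_PTFE = ln(0.0159/0.0100)/(2πk) = 0.4637/(2π·0.232) = 0.3181 m·K/W
  R'_PVC = ln(0.0195/0.0159)/(2πk) = 0.2041/(2π·0.172) = 0.1889 m·K/W
ΣR = 2.154×10^-4 + 0.3181 + 0.1889 = 0.5072 m·K/W
Q' = ΔT/ΣR = (349 K − 296.1 K)/0.5072 = 104.3 W/m
From the inner boundary to the PTFE/PVC interface, ΣR_partial = 0.3183 m·K/W.
T_interface = T_in − Q'·ΣR_partial = 349 K − (104.3)(0.3183) = 315.8 K

T = 315.8 K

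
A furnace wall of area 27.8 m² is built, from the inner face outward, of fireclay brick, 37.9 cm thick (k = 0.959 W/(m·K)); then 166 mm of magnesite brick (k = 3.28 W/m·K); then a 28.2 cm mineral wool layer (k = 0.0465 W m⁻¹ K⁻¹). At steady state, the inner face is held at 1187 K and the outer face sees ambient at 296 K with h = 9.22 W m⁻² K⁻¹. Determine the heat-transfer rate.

Q = 3.74 kW

Treat each layer as a resistance in series:
  R_fireclay brick = L/(kA) = 0.379/(0.959·27.8) = 0.01422 K/W
  R_magnesite brick = L/(kA) = 0.166/(3.28·27.8) = 0.001820 K/W
  R_mineral wool = L/(kA) = 0.282/(0.0465·27.8) = 0.2181 K/W
  R_conv,out = 1/(hA) = 1/(9.22·27.8) = 0.003901 K/W
ΣR = 0.01422 + 0.001820 + 0.2181 + 0.003901 = 0.2380 K/W
Q = ΔT/ΣR = (1187 K − 296 K)/0.2380 = 3740 W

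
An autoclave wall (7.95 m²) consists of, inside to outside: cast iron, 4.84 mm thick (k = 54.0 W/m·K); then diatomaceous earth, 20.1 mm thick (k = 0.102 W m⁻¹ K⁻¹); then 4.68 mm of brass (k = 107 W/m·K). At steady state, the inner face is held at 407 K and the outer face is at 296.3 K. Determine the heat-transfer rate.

Treat each layer as a resistance in series:
  R_cast iron = L/(kA) = 0.00484/(54.0·7.95) = 1.127×10^-5 K/W
  R_diatomaceous earth = L/(kA) = 0.0201/(0.102·7.95) = 0.02479 K/W
  R_brass = L/(kA) = 0.00468/(107·7.95) = 5.502×10^-6 K/W
ΣR = 1.127×10^-5 + 0.02479 + 5.502×10^-6 = 0.02481 K/W
Q = ΔT/ΣR = (407 K − 296.3 K)/0.02481 = 4460 W

Q = 4.46 kW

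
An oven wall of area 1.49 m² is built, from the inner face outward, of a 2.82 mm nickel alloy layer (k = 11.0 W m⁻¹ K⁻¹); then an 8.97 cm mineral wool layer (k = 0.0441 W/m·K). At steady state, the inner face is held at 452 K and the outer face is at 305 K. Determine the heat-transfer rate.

Treat each layer as a resistance in series:
  R_nickel alloy = L/(kA) = 0.00282/(11.0·1.49) = 1.721×10^-4 K/W
  R_mineral wool = L/(kA) = 0.0897/(0.0441·1.49) = 1.365 K/W
ΣR = 1.721×10^-4 + 1.365 = 1.365 K/W
Q = ΔT/ΣR = (452 K − 305 K)/1.365 = 108 W

Q = 108 W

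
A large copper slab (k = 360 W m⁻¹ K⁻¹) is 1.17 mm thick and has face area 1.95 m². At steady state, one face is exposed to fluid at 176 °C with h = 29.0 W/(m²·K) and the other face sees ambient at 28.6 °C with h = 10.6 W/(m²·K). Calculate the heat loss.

Q = 2.23 kW

Resistance network (inner→outer):
  R_conv,in = 1/(hA) = 1/(29.0·1.95) = 0.01768 K/W
  R_copper = L/(kA) = 0.00117/(360·1.95) = 1.667×10^-6 K/W
  R_conv,out = 1/(hA) = 1/(10.6·1.95) = 0.04838 K/W
ΣR = 0.01768 + 1.667×10^-6 + 0.04838 = 0.06606 K/W
Q = ΔT/ΣR = (176 °C − 28.6 °C)/0.06606 = 2230 W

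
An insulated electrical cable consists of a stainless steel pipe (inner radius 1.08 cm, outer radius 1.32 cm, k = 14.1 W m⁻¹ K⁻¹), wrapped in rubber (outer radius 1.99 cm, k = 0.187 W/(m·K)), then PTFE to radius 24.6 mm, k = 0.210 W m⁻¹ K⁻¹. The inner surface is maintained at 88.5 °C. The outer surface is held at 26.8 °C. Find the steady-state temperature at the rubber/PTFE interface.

T = 46.2 °C

Series thermal resistances, inner to outer:
  R'_stainless steel = ln(0.0132/0.0108)/(2πk) = 0.2007/(2π·14.1) = 0.002265 m·K/W
  R'_rubber = ln(0.0199/0.0132)/(2πk) = 0.4105/(2π·0.187) = 0.3494 m·K/W
  R'_PTFE = ln(0.0246/0.0199)/(2πk) = 0.2120/(2π·0.210) = 0.1607 m·K/W
ΣR = 0.002265 + 0.3494 + 0.1607 = 0.5124 m·K/W
Q' = ΔT/ΣR = (88.5 °C − 26.8 °C)/0.5124 = 120.4 W/m
From the inner boundary to the rubber/PTFE interface, ΣR_partial = 0.3517 m·K/W.
T_interface = T_in − Q'·ΣR_partial = 88.5 °C − (120.4)(0.3517) = 46.2 °C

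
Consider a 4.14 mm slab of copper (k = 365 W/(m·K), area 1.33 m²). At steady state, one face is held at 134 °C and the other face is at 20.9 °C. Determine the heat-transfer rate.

Q = kA·ΔT/L = 365 × 1.33 × |134 °C − 20.9 °C| / 0.00414 = 1.33×10^7 W

Q = 13300 kW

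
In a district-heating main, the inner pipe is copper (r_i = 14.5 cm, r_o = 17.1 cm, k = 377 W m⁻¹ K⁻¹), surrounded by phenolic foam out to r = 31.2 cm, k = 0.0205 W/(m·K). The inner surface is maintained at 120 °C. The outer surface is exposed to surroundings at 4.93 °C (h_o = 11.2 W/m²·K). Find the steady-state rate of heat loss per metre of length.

Q' = 24.4 W/m

Series thermal resistances, inner to outer:
  R'_copper = ln(0.171/0.145)/(2πk) = 0.1649/(2π·377) = 6.963×10^-5 m·K/W
  R'_phenolic foam = ln(0.312/0.171)/(2πk) = 0.6013/(2π·0.0205) = 4.669 m·K/W
  R'_conv,out = 1/(2πr h) = 1/(2π·0.312·11.2) = 0.04555 m·K/W
ΣR = 6.963×10^-5 + 4.669 + 0.04555 = 4.715 m·K/W
Q' = ΔT/ΣR = (120 °C − 4.93 °C)/4.715 = 24.4 W/m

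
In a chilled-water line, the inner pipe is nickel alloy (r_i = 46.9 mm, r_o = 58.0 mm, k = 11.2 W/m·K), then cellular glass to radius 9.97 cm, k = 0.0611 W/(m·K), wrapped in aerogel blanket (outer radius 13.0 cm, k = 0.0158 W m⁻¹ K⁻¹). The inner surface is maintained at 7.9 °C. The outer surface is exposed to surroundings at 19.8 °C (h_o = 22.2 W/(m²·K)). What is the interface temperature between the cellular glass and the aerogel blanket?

T = 12.0 °C

Resistance network (inner→outer):
  R'_nickel alloy = ln(0.0580/0.0469)/(2πk) = 0.2124/(2π·11.2) = 0.003019 m·K/W
  R'_cellular glass = ln(0.0997/0.0580)/(2πk) = 0.5417/(2π·0.0611) = 1.411 m·K/W
  R'_aerogel blanket = ln(0.130/0.0997)/(2πk) = 0.2654/(2π·0.0158) = 2.673 m·K/W
  R'_conv,out = 1/(2πr h) = 1/(2π·0.130·22.2) = 0.05515 m·K/W
ΣR = 0.003019 + 1.411 + 2.673 + 0.05515 = 4.142 m·K/W
Q' = ΔT/ΣR = (7.9 °C − 19.8 °C)/4.142 = -2.873 W/m
From the inner boundary to the cellular glass/aerogel blanket interface, ΣR_partial = 1.414 m·K/W.
T_interface = T_in − Q'·ΣR_partial = 7.9 °C − (-2.873)(1.414) = 12.0 °C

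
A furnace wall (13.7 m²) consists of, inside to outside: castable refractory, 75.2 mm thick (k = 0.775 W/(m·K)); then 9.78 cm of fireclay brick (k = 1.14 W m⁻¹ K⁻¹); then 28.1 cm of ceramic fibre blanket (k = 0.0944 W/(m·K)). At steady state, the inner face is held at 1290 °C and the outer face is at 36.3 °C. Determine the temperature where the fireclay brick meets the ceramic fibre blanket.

Resistance network (inner→outer):
  R_castable refractory = L/(kA) = 0.0752/(0.775·13.7) = 0.007083 K/W
  R_fireclay brick = L/(kA) = 0.0978/(1.14·13.7) = 0.006262 K/W
  R_ceramic fibre blanket = L/(kA) = 0.281/(0.0944·13.7) = 0.2173 K/W
ΣR = 0.007083 + 0.006262 + 0.2173 = 0.2306 K/W
Q = ΔT/ΣR = (1290 °C − 36.3 °C)/0.2306 = 5437 W
From the inner boundary to the fireclay brick/ceramic fibre blanket interface, ΣR_partial = 0.01334 K/W.
T_interface = T_in − Q·ΣR_partial = 1290 °C − (5437)(0.01334) = 1217 °C

T = 1217 °C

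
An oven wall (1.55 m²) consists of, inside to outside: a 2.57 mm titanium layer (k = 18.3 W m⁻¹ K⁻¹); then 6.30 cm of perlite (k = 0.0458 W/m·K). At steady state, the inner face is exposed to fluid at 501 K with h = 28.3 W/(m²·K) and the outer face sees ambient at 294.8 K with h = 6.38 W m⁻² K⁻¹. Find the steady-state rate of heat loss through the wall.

Treat each layer as a resistance in series:
  R_conv,in = 1/(hA) = 1/(28.3·1.55) = 0.02280 K/W
  R_titanium = L/(kA) = 0.00257/(18.3·1.55) = 9.060×10^-5 K/W
  R_perlite = L/(kA) = 0.0630/(0.0458·1.55) = 0.8874 K/W
  R_conv,out = 1/(hA) = 1/(6.38·1.55) = 0.1011 K/W
ΣR = 0.02280 + 9.060×10^-5 + 0.8874 + 0.1011 = 1.011 K/W
Q = ΔT/ΣR = (501 K − 294.8 K)/1.011 = 204 W

Q = 204 W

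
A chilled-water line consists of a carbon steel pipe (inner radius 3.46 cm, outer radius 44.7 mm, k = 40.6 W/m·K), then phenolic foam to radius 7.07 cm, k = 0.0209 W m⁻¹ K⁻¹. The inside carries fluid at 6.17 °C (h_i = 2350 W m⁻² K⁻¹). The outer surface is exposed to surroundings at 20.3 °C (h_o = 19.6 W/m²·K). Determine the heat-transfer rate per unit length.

Resistance network (inner→outer):
  R'_conv,in = 1/(2πr h) = 1/(2π·0.0346·2350) = 0.001957 m·K/W
  R'_carbon steel = ln(0.0447/0.0346)/(2πk) = 0.2561/(2π·40.6) = 0.001004 m·K/W
  R'_phenolic foam = ln(0.0707/0.0447)/(2πk) = 0.4585/(2π·0.0209) = 3.491 m·K/W
  R'_conv,out = 1/(2πr h) = 1/(2π·0.0707·19.6) = 0.1149 m·K/W
ΣR = 0.001957 + 0.001004 + 3.491 + 0.1149 = 3.609 m·K/W
Q' = ΔT/ΣR = (6.17 °C − 20.3 °C)/3.609 = -3.92 W/m
(Negative Q' ⇒ heat flows inward; heat gain = 3.92 W/m.)

Q' = 3.92 W/m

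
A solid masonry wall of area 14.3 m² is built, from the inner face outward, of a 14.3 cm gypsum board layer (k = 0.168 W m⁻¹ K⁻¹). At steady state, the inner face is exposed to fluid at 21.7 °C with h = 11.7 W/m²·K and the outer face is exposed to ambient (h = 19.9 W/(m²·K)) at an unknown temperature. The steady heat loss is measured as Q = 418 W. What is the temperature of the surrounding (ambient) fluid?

Sum the resistances:
  R_conv,in = 1/(hA) = 1/(11.7·14.3) = 0.005977 K/W
  R_gypsum board = L/(kA) = 0.143/(0.168·14.3) = 0.05952 K/W
  R_conv,out = 1/(hA) = 1/(19.9·14.3) = 0.003514 K/W
ΣR = 0.06901 K/W
ΔT = Q·ΣR = 418 × 0.06901 = 28.85 K
Heat flows outward, so T_out = T_in − ΔT = 21.7 − 28.85 = -7.15 °C

T_out = -7.15 °C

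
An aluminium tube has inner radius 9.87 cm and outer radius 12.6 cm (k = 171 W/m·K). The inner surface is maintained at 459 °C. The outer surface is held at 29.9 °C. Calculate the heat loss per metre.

Q' = 1890 kW/m

Q' = 2πk·ΔT/ln(r₂/r₁) = 2π × 171 × 429.1 / ln(0.126/0.0987) = 1.89×10^6 W/m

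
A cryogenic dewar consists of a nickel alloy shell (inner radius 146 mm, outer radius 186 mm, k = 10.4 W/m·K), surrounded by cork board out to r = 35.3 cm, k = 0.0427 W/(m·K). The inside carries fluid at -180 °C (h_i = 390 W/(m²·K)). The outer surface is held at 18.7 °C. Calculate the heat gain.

Series thermal resistances, inner to outer:
  R_conv,in = 1/(4πr²h) = 1/(4π·0.146²·390) = 0.009572 K/W
  R_nickel alloy = (1/0.146 − 1/0.186)/(4πk) = 1.473/(4π·10.4) = 0.01127 K/W
  R_cork board = (1/0.186 − 1/0.353)/(4πk) = 2.543/(4π·0.0427) = 4.740 K/W
ΣR = 0.009572 + 0.01127 + 4.740 = 4.761 K/W
Q = ΔT/ΣR = (-180 °C − 18.7 °C)/4.761 = -41.7 W
(Negative Q ⇒ heat flows inward; heat gain = 41.7 W.)

Q = 41.7 W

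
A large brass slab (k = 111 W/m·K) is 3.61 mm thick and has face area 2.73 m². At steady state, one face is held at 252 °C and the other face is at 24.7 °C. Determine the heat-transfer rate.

Q = 19100 kW

Q = kA·ΔT/L = 111 × 2.73 × |252 °C − 24.7 °C| / 0.00361 = 1.91×10^7 W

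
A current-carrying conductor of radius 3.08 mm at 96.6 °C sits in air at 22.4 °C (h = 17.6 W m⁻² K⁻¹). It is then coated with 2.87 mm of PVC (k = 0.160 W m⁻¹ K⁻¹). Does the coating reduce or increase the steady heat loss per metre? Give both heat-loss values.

increases: 25.3 → 34.1 W/m

Critical radius for a cylinder: r_cr = k/h = 0.00909 m = 0.909 cm.
Outer radius after coating: r₂ = 0.00308 + 0.00287 = 0.00595 m.
Since r₁ < r_cr and r₂ ≤ r_cr, the coating moves toward the maximum at r_cr — heat loss rises.
Bare: R = 1/(2πr₁h) = 2.936 m·K/W; Q = 74.2/2.936 = 25.3 W/m.
Coated: R = R_cond + R_conv = 2.175 m·K/W; Q = 74.2/2.175 = 34.1 W/m.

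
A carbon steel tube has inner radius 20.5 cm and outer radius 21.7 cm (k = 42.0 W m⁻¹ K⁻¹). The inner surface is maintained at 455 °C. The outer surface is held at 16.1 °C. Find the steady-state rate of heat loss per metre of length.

Q' = 2.04×10^6 W/m

Q' = 2πk·ΔT/ln(r₂/r₁) = 2π × 42.0 × 438.9 / ln(0.217/0.205) = 2.04×10^6 W/m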